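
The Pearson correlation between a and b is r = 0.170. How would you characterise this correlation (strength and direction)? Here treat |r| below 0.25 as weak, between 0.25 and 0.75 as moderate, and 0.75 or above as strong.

weak positive

r = 0.170 > 0 so the relationship is positive.
|r| = 0.170, which falls in the weak range.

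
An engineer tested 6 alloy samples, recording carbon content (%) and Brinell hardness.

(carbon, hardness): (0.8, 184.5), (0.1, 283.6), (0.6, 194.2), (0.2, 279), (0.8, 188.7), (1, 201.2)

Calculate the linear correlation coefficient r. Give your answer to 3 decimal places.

n = 6, Σx = 3.5, Σy = 1331.2, Σx² = 2.69, Σy² = 306112.98, Σxy = 700.44
nΣxy − ΣxΣy = 4202.64 − 4659.2 = -456.56
nΣx² − (Σx)² = 16.14 − 12.25 = 3.89; nΣy² − (Σy)² = 1836677.88 − 1772093.44 = 64584.44
r = -456.56 / √(3.89 × 64584.44) = -456.56 / 501.2320 ≈ -0.911

-0.911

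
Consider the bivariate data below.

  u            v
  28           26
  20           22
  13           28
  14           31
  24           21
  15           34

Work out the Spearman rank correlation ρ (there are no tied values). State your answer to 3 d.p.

-0.600

Rank u: 6, 4, 1, 2, 5, 3
Rank v: 3, 2, 4, 5, 1, 6
d = rank(u) − rank(v): 3, 2, -3, -3, 4, -3; Σd² = 56
ρ = 1 − 6Σd² / [n(n²−1)] = 1 − 6×56 / (6×35) = 1 − 336/210 ≈ -0.600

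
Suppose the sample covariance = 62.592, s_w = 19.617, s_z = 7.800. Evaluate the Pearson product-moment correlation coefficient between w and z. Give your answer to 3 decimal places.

0.409

r = Cov(w,z) / (s_w · s_z) = 62.592 / (19.617 × 7.800)
  = 62.592 / 153.0126 ≈ 0.409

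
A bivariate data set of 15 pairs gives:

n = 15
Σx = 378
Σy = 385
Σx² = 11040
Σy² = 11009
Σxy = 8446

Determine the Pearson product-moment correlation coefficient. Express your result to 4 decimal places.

r = (nΣxy − ΣxΣy) / √[(nΣx² − (Σx)²)(nΣy² − (Σy)²)]
Numerator: 15×8446 − 378×385 = -18840
Denominator: √[(165600 − 142884)(165135 − 148225)] = √[22716 × 16910] = 19599.1724
r = -18840 / 19599.1724 ≈ -0.9613

-0.9613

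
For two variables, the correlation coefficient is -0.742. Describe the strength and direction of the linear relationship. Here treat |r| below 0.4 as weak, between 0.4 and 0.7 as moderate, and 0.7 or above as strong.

r = -0.742 < 0 so the relationship is negative.
|r| = 0.742, which falls in the strong range.

strong negative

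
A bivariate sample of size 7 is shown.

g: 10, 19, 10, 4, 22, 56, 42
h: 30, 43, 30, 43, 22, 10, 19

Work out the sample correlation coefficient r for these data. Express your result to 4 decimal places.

n = 7, Σg = 163, Σh = 197, Σg² = 5961, Σh² = 6443, Σgh = 3431
nΣgh − ΣgΣh = 24017 − 32111 = -8094
nΣg² − (Σg)² = 41727 − 26569 = 15158; nΣh² − (Σh)² = 45101 − 38809 = 6292
r = -8094 / √(15158 × 6292) = -8094 / 9765.9683 ≈ -0.8288

-0.8288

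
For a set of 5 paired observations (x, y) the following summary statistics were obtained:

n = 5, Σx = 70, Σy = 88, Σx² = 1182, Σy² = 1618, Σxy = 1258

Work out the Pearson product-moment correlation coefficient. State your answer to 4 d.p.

0.2199

r = (nΣxy − ΣxΣy) / √[(nΣx² − (Σx)²)(nΣy² − (Σy)²)]
Numerator: 5×1258 − 70×88 = 130
Denominator: √[(5910 − 4900)(8090 − 7744)] = √[1010 × 346] = 591.1514
r = 130 / 591.1514 ≈ 0.2199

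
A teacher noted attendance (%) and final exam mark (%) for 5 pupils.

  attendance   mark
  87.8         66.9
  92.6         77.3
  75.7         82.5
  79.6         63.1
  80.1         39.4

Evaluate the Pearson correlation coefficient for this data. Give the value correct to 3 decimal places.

0.173

n = 5, Σx = 415.8, Σy = 329.2, Σx² = 34766.26, Σy² = 22791.12, Σxy = 27455.75
nΣxy − ΣxΣy = 137278.75 − 136881.36 = 397.39
nΣx² − (Σx)² = 173831.3 − 172889.64 = 941.66; nΣy² − (Σy)² = 113955.6 − 108372.64 = 5582.96
r = 397.39 / √(941.66 × 5582.96) = 397.39 / 2292.8694 ≈ 0.173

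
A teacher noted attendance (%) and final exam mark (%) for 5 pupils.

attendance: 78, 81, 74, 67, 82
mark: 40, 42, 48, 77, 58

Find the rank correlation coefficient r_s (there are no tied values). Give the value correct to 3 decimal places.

-0.300

Rank attendance: 3, 4, 2, 1, 5
Rank mark: 1, 2, 3, 5, 4
d = rank(attendance) − rank(mark): 2, 2, -1, -4, 1; Σd² = 26
ρ = 1 − 6Σd² / [n(n²−1)] = 1 − 6×26 / (5×24) = 1 − 156/120 ≈ -0.300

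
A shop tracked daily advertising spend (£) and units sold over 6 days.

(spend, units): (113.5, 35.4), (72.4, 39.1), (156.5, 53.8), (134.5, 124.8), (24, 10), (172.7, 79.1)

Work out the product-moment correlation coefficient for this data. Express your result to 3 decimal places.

n = 6, Σx = 673.6, Σy = 342.2, Σx² = 91107.8, Σy² = 27608.26, Σxy = 45954.61
nΣxy − ΣxΣy = 275727.66 − 230505.92 = 45221.74
nΣx² − (Σx)² = 546646.8 − 453736.96 = 92909.84; nΣy² − (Σy)² = 165649.56 − 117100.84 = 48548.72
r = 45221.74 / √(92909.84 × 48548.72) = 45221.74 / 67161.4012 ≈ 0.673

0.673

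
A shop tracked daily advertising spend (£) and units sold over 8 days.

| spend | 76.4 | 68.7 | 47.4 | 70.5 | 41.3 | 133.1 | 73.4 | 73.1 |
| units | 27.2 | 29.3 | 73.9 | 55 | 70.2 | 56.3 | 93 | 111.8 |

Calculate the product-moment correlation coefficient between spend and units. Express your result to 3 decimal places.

-0.151

n = 8, Σx = 583.9, Σy = 516.7, Σx² = 47926.13, Σy² = 39330.51, Σxy = 36862.92
nΣxy − ΣxΣy = 294903.36 − 301701.13 = -6797.77
nΣx² − (Σx)² = 383409.04 − 340939.21 = 42469.83; nΣy² − (Σy)² = 314644.08 − 266978.89 = 47665.19
r = -6797.77 / √(42469.83 × 47665.19) = -6797.77 / 44992.5829 ≈ -0.151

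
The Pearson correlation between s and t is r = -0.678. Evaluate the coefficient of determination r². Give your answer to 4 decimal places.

r² = (-0.678)² = 0.4597

0.4597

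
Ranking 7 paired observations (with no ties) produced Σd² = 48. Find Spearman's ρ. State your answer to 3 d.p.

0.143

ρ = 1 − 6Σd² / [n(n²−1)] = 1 − 6×48 / (7×48)
  = 1 − 288/336 = 1 − 0.8571 ≈ 0.143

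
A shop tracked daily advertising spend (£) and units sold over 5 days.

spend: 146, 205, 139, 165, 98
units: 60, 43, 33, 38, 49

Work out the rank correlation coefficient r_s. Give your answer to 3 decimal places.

Rank spend: 3, 5, 2, 4, 1
Rank units: 5, 3, 1, 2, 4
d = rank(spend) − rank(units): -2, 2, 1, 2, -3; Σd² = 22
ρ = 1 − 6Σd² / [n(n²−1)] = 1 − 6×22 / (5×24) = 1 − 132/120 ≈ -0.100

-0.100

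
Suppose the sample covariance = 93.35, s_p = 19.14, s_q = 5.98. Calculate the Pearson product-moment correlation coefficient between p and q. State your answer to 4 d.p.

r = Cov(p,q) / (s_p · s_q) = 93.35 / (19.14 × 5.98)
  = 93.35 / 114.4572 ≈ 0.8156

0.8156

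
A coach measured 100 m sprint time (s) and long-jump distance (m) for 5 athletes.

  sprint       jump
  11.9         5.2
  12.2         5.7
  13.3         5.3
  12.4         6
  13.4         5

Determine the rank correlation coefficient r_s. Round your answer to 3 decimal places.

-0.300

Rank sprint: 1, 2, 4, 3, 5
Rank jump: 2, 4, 3, 5, 1
d = rank(sprint) − rank(jump): -1, -2, 1, -2, 4; Σd² = 26
ρ = 1 − 6Σd² / [n(n²−1)] = 1 − 6×26 / (5×24) = 1 − 156/120 ≈ -0.300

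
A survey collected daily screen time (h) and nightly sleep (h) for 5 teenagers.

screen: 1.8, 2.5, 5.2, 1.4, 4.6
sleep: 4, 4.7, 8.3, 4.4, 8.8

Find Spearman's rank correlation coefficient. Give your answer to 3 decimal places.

0.800

Rank screen: 2, 3, 5, 1, 4
Rank sleep: 1, 3, 4, 2, 5
d = rank(screen) − rank(sleep): 1, 0, 1, -1, -1; Σd² = 4
ρ = 1 − 6Σd² / [n(n²−1)] = 1 − 6×4 / (5×24) = 1 − 24/120 ≈ 0.800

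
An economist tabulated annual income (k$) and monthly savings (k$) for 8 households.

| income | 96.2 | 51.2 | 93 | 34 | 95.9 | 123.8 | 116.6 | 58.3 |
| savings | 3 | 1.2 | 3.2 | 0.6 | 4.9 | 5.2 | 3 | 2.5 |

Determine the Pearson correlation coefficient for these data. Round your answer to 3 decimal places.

n = 8, Σx = 669, Σy = 23.6, Σx² = 63198.58, Σy² = 87.34, Σxy = 2277.26
nΣxy − ΣxΣy = 18218.08 − 15788.4 = 2429.68
nΣx² − (Σx)² = 505588.64 − 447561 = 58027.64; nΣy² − (Σy)² = 698.72 − 556.96 = 141.76
r = 2429.68 / √(58027.64 × 141.76) = 2429.68 / 2868.1001 ≈ 0.847

0.847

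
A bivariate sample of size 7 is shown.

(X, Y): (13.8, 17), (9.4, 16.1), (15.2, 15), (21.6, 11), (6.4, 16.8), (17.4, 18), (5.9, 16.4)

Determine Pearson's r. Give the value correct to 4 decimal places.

-0.5527

n = 7, ΣX = 89.7, ΣY = 110.3, ΣX² = 1354.93, ΣY² = 1769.41, ΣXY = 1369.02
nΣXY − ΣXΣY = 9583.14 − 9893.91 = -310.77
nΣX² − (ΣX)² = 9484.51 − 8046.09 = 1438.42; nΣY² − (ΣY)² = 12385.87 − 12166.09 = 219.78
r = -310.77 / √(1438.42 × 219.78) = -310.77 / 562.2597 ≈ -0.5527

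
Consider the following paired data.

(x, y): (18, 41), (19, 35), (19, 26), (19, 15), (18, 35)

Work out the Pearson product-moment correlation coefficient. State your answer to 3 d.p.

n = 5, Σx = 93, Σy = 152, Σx² = 1731, Σy² = 5032, Σxy = 2812
nΣxy − ΣxΣy = 14060 − 14136 = -76
nΣx² − (Σx)² = 8655 − 8649 = 6; nΣy² − (Σy)² = 25160 − 23104 = 2056
r = -76 / √(6 × 2056) = -76 / 111.0675 ≈ -0.684

-0.684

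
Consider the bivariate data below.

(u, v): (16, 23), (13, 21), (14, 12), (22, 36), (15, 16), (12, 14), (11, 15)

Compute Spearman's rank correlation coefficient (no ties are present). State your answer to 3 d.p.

Rank u: 6, 3, 4, 7, 5, 2, 1
Rank v: 6, 5, 1, 7, 4, 2, 3
d = rank(u) − rank(v): 0, -2, 3, 0, 1, 0, -2; Σd² = 18
ρ = 1 − 6Σd² / [n(n²−1)] = 1 − 6×18 / (7×48) = 1 − 108/336 ≈ 0.679

0.679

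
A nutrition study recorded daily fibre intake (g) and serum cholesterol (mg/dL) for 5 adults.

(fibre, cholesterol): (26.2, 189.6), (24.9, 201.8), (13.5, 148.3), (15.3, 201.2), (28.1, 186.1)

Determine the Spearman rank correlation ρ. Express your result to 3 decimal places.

0.100

Rank fibre: 4, 3, 1, 2, 5
Rank cholesterol: 3, 5, 1, 4, 2
d = rank(fibre) − rank(cholesterol): 1, -2, 0, -2, 3; Σd² = 18
ρ = 1 − 6Σd² / [n(n²−1)] = 1 − 6×18 / (5×24) = 1 − 108/120 ≈ 0.100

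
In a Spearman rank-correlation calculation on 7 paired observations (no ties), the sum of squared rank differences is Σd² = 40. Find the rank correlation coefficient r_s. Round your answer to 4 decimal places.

ρ = 1 − 6Σd² / [n(n²−1)] = 1 − 6×40 / (7×48)
  = 1 − 240/336 = 1 − 0.71429 ≈ 0.2857

0.2857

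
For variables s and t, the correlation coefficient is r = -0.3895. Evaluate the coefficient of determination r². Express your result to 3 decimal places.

r² = (-0.3895)² = 0.152

0.152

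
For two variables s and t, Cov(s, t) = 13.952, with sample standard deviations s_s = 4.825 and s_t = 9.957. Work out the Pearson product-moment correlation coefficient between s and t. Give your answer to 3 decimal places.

0.290

r = Cov(s,t) / (s_s · s_t) = 13.952 / (4.825 × 9.957)
  = 13.952 / 48.0425 ≈ 0.290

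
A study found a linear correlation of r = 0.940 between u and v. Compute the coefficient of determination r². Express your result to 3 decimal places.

r² = (0.940)² = 0.884

0.884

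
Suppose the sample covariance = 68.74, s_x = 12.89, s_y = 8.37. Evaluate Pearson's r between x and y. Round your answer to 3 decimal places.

r = Cov(x,y) / (s_x · s_y) = 68.74 / (12.89 × 8.37)
  = 68.74 / 107.8893 ≈ 0.637

0.637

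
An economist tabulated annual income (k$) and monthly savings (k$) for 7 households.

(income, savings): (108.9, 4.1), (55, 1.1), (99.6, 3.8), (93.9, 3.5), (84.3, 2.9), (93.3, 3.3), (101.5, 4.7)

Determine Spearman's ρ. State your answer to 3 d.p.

Rank income: 7, 1, 5, 4, 2, 3, 6
Rank savings: 6, 1, 5, 4, 2, 3, 7
d = rank(income) − rank(savings): 1, 0, 0, 0, 0, 0, -1; Σd² = 2
ρ = 1 − 6Σd² / [n(n²−1)] = 1 − 6×2 / (7×48) = 1 − 12/336 ≈ 0.964

0.964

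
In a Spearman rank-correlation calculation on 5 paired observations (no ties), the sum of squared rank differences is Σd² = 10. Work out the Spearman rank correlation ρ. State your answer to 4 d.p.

ρ = 1 − 6Σd² / [n(n²−1)] = 1 − 6×10 / (5×24)
  = 1 − 60/120 = 1 − 0.50000 ≈ 0.5000

0.5000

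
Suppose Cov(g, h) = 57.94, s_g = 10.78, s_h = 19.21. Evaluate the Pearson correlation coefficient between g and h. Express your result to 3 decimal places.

r = Cov(g,h) / (s_g · s_h) = 57.94 / (10.78 × 19.21)
  = 57.94 / 207.0838 ≈ 0.280

0.280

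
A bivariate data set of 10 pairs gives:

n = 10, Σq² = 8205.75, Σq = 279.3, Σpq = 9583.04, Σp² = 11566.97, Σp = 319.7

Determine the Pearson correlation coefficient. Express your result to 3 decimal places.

0.886

r = (nΣpq − ΣpΣq) / √[(nΣp² − (Σp)²)(nΣq² − (Σq)²)]
Numerator: 10×9583.04 − 319.7×279.3 = 6538.19
Denominator: √[(115669.7 − 102208.09)(82057.5 − 78008.49)] = √[13461.61 × 4049.01] = 7382.8310
r = 6538.19 / 7382.8310 ≈ 0.886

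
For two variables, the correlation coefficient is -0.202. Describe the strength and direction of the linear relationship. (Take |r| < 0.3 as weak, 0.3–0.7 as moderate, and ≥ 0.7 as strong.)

r = -0.202 < 0 so the relationship is negative.
|r| = 0.202, which falls in the weak range.

weak negative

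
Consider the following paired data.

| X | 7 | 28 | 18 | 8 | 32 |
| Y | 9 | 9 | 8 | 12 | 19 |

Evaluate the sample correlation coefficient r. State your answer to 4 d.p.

0.5026

n = 5, ΣX = 93, ΣY = 57, ΣX² = 2245, ΣY² = 731, ΣXY = 1163
nΣXY − ΣXΣY = 5815 − 5301 = 514
nΣX² − (ΣX)² = 11225 − 8649 = 2576; nΣY² − (ΣY)² = 3655 − 3249 = 406
r = 514 / √(2576 × 406) = 514 / 1022.6710 ≈ 0.5026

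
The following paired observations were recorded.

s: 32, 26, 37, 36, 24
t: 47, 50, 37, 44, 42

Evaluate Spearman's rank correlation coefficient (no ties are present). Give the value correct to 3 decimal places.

Rank s: 3, 2, 5, 4, 1
Rank t: 4, 5, 1, 3, 2
d = rank(s) − rank(t): -1, -3, 4, 1, -1; Σd² = 28
ρ = 1 − 6Σd² / [n(n²−1)] = 1 − 6×28 / (5×24) = 1 − 168/120 ≈ -0.400

-0.400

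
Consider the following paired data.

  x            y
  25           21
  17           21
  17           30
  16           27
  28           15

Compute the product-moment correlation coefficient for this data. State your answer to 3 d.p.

-0.811

n = 5, Σx = 103, Σy = 114, Σx² = 2243, Σy² = 2736, Σxy = 2244
nΣxy − ΣxΣy = 11220 − 11742 = -522
nΣx² − (Σx)² = 11215 − 10609 = 606; nΣy² − (Σy)² = 13680 − 12996 = 684
r = -522 / √(606 × 684) = -522 / 643.8199 ≈ -0.811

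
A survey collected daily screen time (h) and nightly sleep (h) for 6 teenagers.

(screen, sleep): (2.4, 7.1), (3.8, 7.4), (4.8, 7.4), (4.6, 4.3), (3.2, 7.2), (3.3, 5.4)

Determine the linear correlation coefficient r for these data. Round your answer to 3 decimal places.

n = 6, Σx = 22.1, Σy = 38.8, Σx² = 85.53, Σy² = 259.42, Σxy = 141.32
nΣxy − ΣxΣy = 847.92 − 857.48 = -9.56
nΣx² − (Σx)² = 513.18 − 488.41 = 24.77; nΣy² − (Σy)² = 1556.52 − 1505.44 = 51.08
r = -9.56 / √(24.77 × 51.08) = -9.56 / 35.5704 ≈ -0.269

-0.269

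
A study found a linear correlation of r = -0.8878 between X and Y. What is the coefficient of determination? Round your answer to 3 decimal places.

0.788

r² = (-0.8878)² = 0.788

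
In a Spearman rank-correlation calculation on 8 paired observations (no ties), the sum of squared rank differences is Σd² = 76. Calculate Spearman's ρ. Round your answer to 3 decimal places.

ρ = 1 − 6Σd² / [n(n²−1)] = 1 − 6×76 / (8×63)
  = 1 − 456/504 = 1 − 0.9048 ≈ 0.095

0.095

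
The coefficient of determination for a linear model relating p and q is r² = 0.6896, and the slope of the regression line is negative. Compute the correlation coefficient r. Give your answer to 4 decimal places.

-0.8304

|r| = √0.6896 = 0.8304
The association is negative, so r = −0.8304.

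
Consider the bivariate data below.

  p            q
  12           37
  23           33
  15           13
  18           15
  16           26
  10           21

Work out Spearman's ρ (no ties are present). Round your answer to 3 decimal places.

Rank p: 2, 6, 3, 5, 4, 1
Rank q: 6, 5, 1, 2, 4, 3
d = rank(p) − rank(q): -4, 1, 2, 3, 0, -2; Σd² = 34
ρ = 1 − 6Σd² / [n(n²−1)] = 1 − 6×34 / (6×35) = 1 − 204/210 ≈ 0.029

0.029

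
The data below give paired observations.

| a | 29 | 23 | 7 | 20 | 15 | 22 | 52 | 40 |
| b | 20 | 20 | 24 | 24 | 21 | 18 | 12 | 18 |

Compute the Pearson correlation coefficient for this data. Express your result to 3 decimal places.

n = 8, Σa = 208, Σb = 157, Σa² = 6832, Σb² = 3185, Σab = 3743
nΣab − ΣaΣb = 29944 − 32656 = -2712
nΣa² − (Σa)² = 54656 − 43264 = 11392; nΣb² − (Σb)² = 25480 − 24649 = 831
r = -2712 / √(11392 × 831) = -2712 / 3076.8087 ≈ -0.881

-0.881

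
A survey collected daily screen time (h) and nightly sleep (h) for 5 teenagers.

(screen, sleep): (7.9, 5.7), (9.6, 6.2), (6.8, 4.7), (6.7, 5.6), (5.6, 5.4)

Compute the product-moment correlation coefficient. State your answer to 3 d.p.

n = 5, Σx = 36.6, Σy = 27.6, Σx² = 277.06, Σy² = 153.54, Σxy = 204.27
nΣxy − ΣxΣy = 1021.35 − 1010.16 = 11.19
nΣx² − (Σx)² = 1385.3 − 1339.56 = 45.74; nΣy² − (Σy)² = 767.7 − 761.76 = 5.94
r = 11.19 / √(45.74 × 5.94) = 11.19 / 16.4832 ≈ 0.679

0.679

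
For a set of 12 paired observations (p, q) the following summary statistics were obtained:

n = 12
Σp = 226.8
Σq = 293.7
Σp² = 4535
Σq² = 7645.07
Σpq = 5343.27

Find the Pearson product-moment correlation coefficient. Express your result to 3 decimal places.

r = (nΣpq − ΣpΣq) / √[(nΣp² − (Σp)²)(nΣq² − (Σq)²)]
Numerator: 12×5343.27 − 226.8×293.7 = -2491.92
Denominator: √[(54420 − 51438.24)(91740.84 − 86259.69)] = √[2981.76 × 5481.15] = 4042.7063
r = -2491.92 / 4042.7063 ≈ -0.616

-0.616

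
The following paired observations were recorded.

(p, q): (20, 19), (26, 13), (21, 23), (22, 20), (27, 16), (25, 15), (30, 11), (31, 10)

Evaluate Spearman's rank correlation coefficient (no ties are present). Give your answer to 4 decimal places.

Rank p: 1, 5, 2, 3, 6, 4, 7, 8
Rank q: 6, 3, 8, 7, 5, 4, 2, 1
d = rank(p) − rank(q): -5, 2, -6, -4, 1, 0, 5, 7; Σd² = 156
ρ = 1 − 6Σd² / [n(n²−1)] = 1 − 6×156 / (8×63) = 1 − 936/504 ≈ -0.8571

-0.8571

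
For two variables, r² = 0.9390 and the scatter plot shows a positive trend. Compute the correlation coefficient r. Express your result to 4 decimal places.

0.9690

|r| = √0.9390 = 0.9690
The association is positive, so r = 0.9690.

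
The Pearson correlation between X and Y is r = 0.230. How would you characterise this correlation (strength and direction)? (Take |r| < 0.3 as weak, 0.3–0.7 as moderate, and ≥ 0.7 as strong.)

r = 0.230 > 0 so the relationship is positive.
|r| = 0.230, which falls in the weak range.

weak positive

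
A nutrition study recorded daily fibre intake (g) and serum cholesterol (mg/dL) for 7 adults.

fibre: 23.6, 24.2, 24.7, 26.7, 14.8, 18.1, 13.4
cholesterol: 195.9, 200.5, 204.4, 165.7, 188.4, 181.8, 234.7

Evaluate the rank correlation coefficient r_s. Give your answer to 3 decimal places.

Rank fibre: 4, 5, 6, 7, 2, 3, 1
Rank cholesterol: 4, 5, 6, 1, 3, 2, 7
d = rank(fibre) − rank(cholesterol): 0, 0, 0, 6, -1, 1, -6; Σd² = 74
ρ = 1 − 6Σd² / [n(n²−1)] = 1 − 6×74 / (7×48) = 1 − 444/336 ≈ -0.321

-0.321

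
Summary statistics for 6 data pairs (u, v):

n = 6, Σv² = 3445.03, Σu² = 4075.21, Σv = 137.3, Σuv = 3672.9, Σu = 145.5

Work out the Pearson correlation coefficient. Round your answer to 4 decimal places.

0.8434

r = (nΣuv − ΣuΣv) / √[(nΣu² − (Σu)²)(nΣv² − (Σv)²)]
Numerator: 6×3672.9 − 145.5×137.3 = 2060.25
Denominator: √[(24451.26 − 21170.25)(20670.18 − 18851.29)] = √[3281.01 × 1818.89] = 2442.9073
r = 2060.25 / 2442.9073 ≈ 0.8434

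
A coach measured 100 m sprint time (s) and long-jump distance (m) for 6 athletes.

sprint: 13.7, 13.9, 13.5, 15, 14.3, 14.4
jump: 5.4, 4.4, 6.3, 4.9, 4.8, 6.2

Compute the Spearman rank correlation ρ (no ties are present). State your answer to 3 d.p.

Rank sprint: 2, 3, 1, 6, 4, 5
Rank jump: 4, 1, 6, 3, 2, 5
d = rank(sprint) − rank(jump): -2, 2, -5, 3, 2, 0; Σd² = 46
ρ = 1 − 6Σd² / [n(n²−1)] = 1 − 6×46 / (6×35) = 1 − 276/210 ≈ -0.314

-0.314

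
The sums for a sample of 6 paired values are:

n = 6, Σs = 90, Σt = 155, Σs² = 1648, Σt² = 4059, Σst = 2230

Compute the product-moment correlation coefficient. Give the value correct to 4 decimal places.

-0.7432

r = (nΣst − ΣsΣt) / √[(nΣs² − (Σs)²)(nΣt² − (Σt)²)]
Numerator: 6×2230 − 90×155 = -570
Denominator: √[(9888 − 8100)(24354 − 24025)] = √[1788 × 329] = 766.9759
r = -570 / 766.9759 ≈ -0.7432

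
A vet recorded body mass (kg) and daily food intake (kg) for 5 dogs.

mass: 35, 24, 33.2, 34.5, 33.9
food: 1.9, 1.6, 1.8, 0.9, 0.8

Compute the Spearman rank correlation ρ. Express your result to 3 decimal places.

Rank mass: 5, 1, 2, 4, 3
Rank food: 5, 3, 4, 2, 1
d = rank(mass) − rank(food): 0, -2, -2, 2, 2; Σd² = 16
ρ = 1 − 6Σd² / [n(n²−1)] = 1 − 6×16 / (5×24) = 1 − 96/120 ≈ 0.200

0.200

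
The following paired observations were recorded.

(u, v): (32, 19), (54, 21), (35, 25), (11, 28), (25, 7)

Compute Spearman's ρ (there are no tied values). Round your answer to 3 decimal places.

-0.100

Rank u: 3, 5, 4, 1, 2
Rank v: 2, 3, 4, 5, 1
d = rank(u) − rank(v): 1, 2, 0, -4, 1; Σd² = 22
ρ = 1 − 6Σd² / [n(n²−1)] = 1 − 6×22 / (5×24) = 1 − 132/120 ≈ -0.100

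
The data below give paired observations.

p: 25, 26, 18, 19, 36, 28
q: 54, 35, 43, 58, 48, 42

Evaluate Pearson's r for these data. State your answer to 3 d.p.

-0.193

n = 6, Σp = 152, Σq = 280, Σp² = 4066, Σq² = 13422, Σpq = 7040
nΣpq − ΣpΣq = 42240 − 42560 = -320
nΣp² − (Σp)² = 24396 − 23104 = 1292; nΣq² − (Σq)² = 80532 − 78400 = 2132
r = -320 / √(1292 × 2132) = -320 / 1659.6819 ≈ -0.193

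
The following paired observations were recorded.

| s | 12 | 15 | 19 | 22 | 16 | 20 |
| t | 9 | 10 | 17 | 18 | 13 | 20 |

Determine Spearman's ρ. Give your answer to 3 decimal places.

Rank s: 1, 2, 4, 6, 3, 5
Rank t: 1, 2, 4, 5, 3, 6
d = rank(s) − rank(t): 0, 0, 0, 1, 0, -1; Σd² = 2
ρ = 1 − 6Σd² / [n(n²−1)] = 1 − 6×2 / (6×35) = 1 − 12/210 ≈ 0.943

0.943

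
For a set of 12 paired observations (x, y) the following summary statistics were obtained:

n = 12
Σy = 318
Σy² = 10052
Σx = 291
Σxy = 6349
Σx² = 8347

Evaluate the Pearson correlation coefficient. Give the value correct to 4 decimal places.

-0.9410

r = (nΣxy − ΣxΣy) / √[(nΣx² − (Σx)²)(nΣy² − (Σy)²)]
Numerator: 12×6349 − 291×318 = -16350
Denominator: √[(100164 − 84681)(120624 − 101124)] = √[15483 × 19500] = 17375.8021
r = -16350 / 17375.8021 ≈ -0.9410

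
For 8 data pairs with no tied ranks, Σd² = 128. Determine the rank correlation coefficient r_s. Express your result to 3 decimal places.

ρ = 1 − 6Σd² / [n(n²−1)] = 1 − 6×128 / (8×63)
  = 1 − 768/504 = 1 − 1.5238 ≈ -0.524

-0.524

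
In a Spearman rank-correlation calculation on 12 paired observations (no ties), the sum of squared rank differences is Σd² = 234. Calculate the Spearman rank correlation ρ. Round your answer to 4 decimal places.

ρ = 1 − 6Σd² / [n(n²−1)] = 1 − 6×234 / (12×143)
  = 1 − 1404/1716 = 1 − 0.81818 ≈ 0.1818

0.1818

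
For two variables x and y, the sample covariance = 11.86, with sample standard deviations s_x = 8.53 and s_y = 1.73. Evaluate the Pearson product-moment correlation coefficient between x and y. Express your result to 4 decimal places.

r = Cov(x,y) / (s_x · s_y) = 11.86 / (8.53 × 1.73)
  = 11.86 / 14.7569 ≈ 0.8037

0.8037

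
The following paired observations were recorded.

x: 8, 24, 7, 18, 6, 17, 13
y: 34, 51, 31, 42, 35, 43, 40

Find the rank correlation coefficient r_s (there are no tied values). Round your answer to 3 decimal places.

Rank x: 3, 7, 2, 6, 1, 5, 4
Rank y: 2, 7, 1, 5, 3, 6, 4
d = rank(x) − rank(y): 1, 0, 1, 1, -2, -1, 0; Σd² = 8
ρ = 1 − 6Σd² / [n(n²−1)] = 1 − 6×8 / (7×48) = 1 − 48/336 ≈ 0.857

0.857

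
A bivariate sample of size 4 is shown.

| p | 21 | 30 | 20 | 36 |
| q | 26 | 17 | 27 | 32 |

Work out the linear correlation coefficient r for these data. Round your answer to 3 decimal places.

n = 4, Σp = 107, Σq = 102, Σp² = 3037, Σq² = 2718, Σpq = 2748
nΣpq − ΣpΣq = 10992 − 10914 = 78
nΣp² − (Σp)² = 12148 − 11449 = 699; nΣq² − (Σq)² = 10872 − 10404 = 468
r = 78 / √(699 × 468) = 78 / 571.9545 ≈ 0.136

0.136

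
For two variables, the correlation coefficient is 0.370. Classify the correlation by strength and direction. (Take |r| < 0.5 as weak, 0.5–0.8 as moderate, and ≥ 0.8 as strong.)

r = 0.370 > 0 so the relationship is positive.
|r| = 0.370, which falls in the weak range.

weak positive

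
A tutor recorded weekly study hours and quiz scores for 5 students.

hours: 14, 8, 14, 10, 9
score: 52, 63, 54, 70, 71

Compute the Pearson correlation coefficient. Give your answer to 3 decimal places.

n = 5, Σx = 55, Σy = 310, Σx² = 637, Σy² = 19530, Σxy = 3327
nΣxy − ΣxΣy = 16635 − 17050 = -415
nΣx² − (Σx)² = 3185 − 3025 = 160; nΣy² − (Σy)² = 97650 − 96100 = 1550
r = -415 / √(160 × 1550) = -415 / 497.9960 ≈ -0.833

-0.833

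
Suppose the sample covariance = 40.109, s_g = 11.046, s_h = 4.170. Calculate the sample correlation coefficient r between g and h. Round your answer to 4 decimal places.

0.8708

r = Cov(g,h) / (s_g · s_h) = 40.109 / (11.046 × 4.170)
  = 40.109 / 46.0618 ≈ 0.8708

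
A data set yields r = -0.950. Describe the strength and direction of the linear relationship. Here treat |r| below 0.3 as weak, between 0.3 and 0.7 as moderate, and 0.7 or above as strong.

strong negative

r = -0.950 < 0 so the relationship is negative.
|r| = 0.950, which falls in the strong range.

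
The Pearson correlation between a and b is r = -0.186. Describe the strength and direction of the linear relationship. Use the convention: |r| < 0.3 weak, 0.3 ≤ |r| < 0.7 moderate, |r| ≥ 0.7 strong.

r = -0.186 < 0 so the relationship is negative.
|r| = 0.186, which falls in the weak range.

weak negative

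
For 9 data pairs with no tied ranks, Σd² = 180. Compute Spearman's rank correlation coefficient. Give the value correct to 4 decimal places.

ρ = 1 − 6Σd² / [n(n²−1)] = 1 − 6×180 / (9×80)
  = 1 − 1080/720 = 1 − 1.50000 ≈ -0.5000

-0.5000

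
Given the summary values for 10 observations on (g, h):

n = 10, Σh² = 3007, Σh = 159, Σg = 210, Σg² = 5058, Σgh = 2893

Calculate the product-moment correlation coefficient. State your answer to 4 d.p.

-0.8006

r = (nΣgh − ΣgΣh) / √[(nΣg² − (Σg)²)(nΣh² − (Σh)²)]
Numerator: 10×2893 − 210×159 = -4460
Denominator: √[(50580 − 44100)(30070 − 25281)] = √[6480 × 4789] = 5570.7019
r = -4460 / 5570.7019 ≈ -0.8006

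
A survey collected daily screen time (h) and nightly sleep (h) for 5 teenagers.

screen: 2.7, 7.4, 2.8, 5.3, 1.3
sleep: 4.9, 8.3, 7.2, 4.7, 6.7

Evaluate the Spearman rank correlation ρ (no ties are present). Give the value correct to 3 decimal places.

0.300

Rank screen: 2, 5, 3, 4, 1
Rank sleep: 2, 5, 4, 1, 3
d = rank(screen) − rank(sleep): 0, 0, -1, 3, -2; Σd² = 14
ρ = 1 − 6Σd² / [n(n²−1)] = 1 − 6×14 / (5×24) = 1 − 84/120 ≈ 0.300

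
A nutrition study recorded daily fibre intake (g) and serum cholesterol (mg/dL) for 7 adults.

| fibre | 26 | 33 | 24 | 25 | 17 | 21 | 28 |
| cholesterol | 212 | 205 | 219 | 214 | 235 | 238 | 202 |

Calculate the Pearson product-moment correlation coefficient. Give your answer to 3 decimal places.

-0.883

n = 7, Σx = 174, Σy = 1525, Σx² = 4480, Σy² = 333399, Σxy = 37532
nΣxy − ΣxΣy = 262724 − 265350 = -2626
nΣx² − (Σx)² = 31360 − 30276 = 1084; nΣy² − (Σy)² = 2333793 − 2325625 = 8168
r = -2626 / √(1084 × 8168) = -2626 / 2975.5860 ≈ -0.883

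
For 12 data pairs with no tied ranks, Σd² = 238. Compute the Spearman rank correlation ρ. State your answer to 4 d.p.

ρ = 1 − 6Σd² / [n(n²−1)] = 1 − 6×238 / (12×143)
  = 1 − 1428/1716 = 1 − 0.83217 ≈ 0.1678

0.1678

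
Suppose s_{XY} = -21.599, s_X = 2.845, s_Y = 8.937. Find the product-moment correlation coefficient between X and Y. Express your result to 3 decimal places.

r = Cov(X,Y) / (s_X · s_Y) = -21.599 / (2.845 × 8.937)
  = -21.599 / 25.4258 ≈ -0.849

-0.849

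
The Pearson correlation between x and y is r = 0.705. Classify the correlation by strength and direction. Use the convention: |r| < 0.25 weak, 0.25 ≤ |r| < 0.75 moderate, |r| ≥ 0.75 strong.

r = 0.705 > 0 so the relationship is positive.
|r| = 0.705, which falls in the moderate range.

moderate positive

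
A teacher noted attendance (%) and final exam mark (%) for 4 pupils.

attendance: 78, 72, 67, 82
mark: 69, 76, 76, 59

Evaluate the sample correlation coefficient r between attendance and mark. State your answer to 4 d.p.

-0.9167

n = 4, Σx = 299, Σy = 280, Σx² = 22481, Σy² = 19794, Σxy = 20784
nΣxy − ΣxΣy = 83136 − 83720 = -584
nΣx² − (Σx)² = 89924 − 89401 = 523; nΣy² − (Σy)² = 79176 − 78400 = 776
r = -584 / √(523 × 776) = -584 / 637.0620 ≈ -0.9167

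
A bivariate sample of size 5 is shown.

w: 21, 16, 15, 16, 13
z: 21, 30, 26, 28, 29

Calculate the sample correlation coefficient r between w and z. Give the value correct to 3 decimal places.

-0.828

n = 5, Σw = 81, Σz = 134, Σw² = 1347, Σz² = 3642, Σwz = 2136
nΣwz − ΣwΣz = 10680 − 10854 = -174
nΣw² − (Σw)² = 6735 − 6561 = 174; nΣz² − (Σz)² = 18210 − 17956 = 254
r = -174 / √(174 × 254) = -174 / 210.2284 ≈ -0.828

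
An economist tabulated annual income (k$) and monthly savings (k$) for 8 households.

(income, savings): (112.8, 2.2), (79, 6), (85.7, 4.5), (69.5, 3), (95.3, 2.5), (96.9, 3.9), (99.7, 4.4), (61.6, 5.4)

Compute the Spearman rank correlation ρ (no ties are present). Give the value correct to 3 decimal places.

-0.571

Rank income: 8, 3, 4, 2, 5, 6, 7, 1
Rank savings: 1, 8, 6, 3, 2, 4, 5, 7
d = rank(income) − rank(savings): 7, -5, -2, -1, 3, 2, 2, -6; Σd² = 132
ρ = 1 − 6Σd² / [n(n²−1)] = 1 − 6×132 / (8×63) = 1 − 792/504 ≈ -0.571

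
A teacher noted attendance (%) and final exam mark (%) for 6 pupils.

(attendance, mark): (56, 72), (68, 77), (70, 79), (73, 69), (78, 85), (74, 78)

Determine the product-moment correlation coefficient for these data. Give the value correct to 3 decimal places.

n = 6, Σx = 419, Σy = 460, Σx² = 29549, Σy² = 35424, Σxy = 32237
nΣxy − ΣxΣy = 193422 − 192740 = 682
nΣx² − (Σx)² = 177294 − 175561 = 1733; nΣy² − (Σy)² = 212544 − 211600 = 944
r = 682 / √(1733 × 944) = 682 / 1279.0434 ≈ 0.533

0.533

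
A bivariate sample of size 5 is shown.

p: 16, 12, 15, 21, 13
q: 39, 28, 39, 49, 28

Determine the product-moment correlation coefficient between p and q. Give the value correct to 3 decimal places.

n = 5, Σp = 77, Σq = 183, Σp² = 1235, Σq² = 7011, Σpq = 2938
nΣpq − ΣpΣq = 14690 − 14091 = 599
nΣp² − (Σp)² = 6175 − 5929 = 246; nΣq² − (Σq)² = 35055 − 33489 = 1566
r = 599 / √(246 × 1566) = 599 / 620.6738 ≈ 0.965

0.965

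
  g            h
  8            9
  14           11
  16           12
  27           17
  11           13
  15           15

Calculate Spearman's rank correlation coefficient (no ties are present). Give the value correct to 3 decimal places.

Rank g: 1, 3, 5, 6, 2, 4
Rank h: 1, 2, 3, 6, 4, 5
d = rank(g) − rank(h): 0, 1, 2, 0, -2, -1; Σd² = 10
ρ = 1 − 6Σd² / [n(n²−1)] = 1 − 6×10 / (6×35) = 1 − 60/210 ≈ 0.714

0.714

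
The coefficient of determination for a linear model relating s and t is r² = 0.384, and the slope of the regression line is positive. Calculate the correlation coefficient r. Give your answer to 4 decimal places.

|r| = √0.384 = 0.6197
The association is positive, so r = 0.6197.

0.6197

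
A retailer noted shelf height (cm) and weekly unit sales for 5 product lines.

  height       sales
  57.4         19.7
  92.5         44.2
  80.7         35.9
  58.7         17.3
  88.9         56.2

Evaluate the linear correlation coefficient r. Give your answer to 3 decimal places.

0.933

n = 5, Σx = 378.2, Σy = 173.3, Σx² = 29712.4, Σy² = 7088.27, Σxy = 14128.1
nΣxy − ΣxΣy = 70640.5 − 65542.06 = 5098.44
nΣx² − (Σx)² = 148562 − 143035.24 = 5526.76; nΣy² − (Σy)² = 35441.35 − 30032.89 = 5408.46
r = 5098.44 / √(5526.76 × 5408.46) = 5098.44 / 5467.2900 ≈ 0.933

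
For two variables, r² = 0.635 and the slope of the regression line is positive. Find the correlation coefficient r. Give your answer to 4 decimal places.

|r| = √0.635 = 0.7969
The association is positive, so r = 0.7969.

0.7969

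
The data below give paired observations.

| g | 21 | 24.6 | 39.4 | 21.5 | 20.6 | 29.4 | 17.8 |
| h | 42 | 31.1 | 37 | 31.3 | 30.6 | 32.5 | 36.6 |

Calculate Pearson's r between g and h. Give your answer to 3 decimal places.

0.063

n = 7, Σg = 174.3, Σh = 241.1, Σg² = 4666.33, Σh² = 8412.07, Σgh = 6015.15
nΣgh − ΣgΣh = 42106.05 − 42023.73 = 82.32
nΣg² − (Σg)² = 32664.31 − 30380.49 = 2283.82; nΣh² − (Σh)² = 58884.49 − 58129.21 = 755.28
r = 82.32 / √(2283.82 × 755.28) = 82.32 / 1313.3635 ≈ 0.063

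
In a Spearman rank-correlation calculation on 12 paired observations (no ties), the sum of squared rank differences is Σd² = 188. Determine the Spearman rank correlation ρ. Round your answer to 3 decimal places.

0.343

ρ = 1 − 6Σd² / [n(n²−1)] = 1 − 6×188 / (12×143)
  = 1 − 1128/1716 = 1 − 0.6573 ≈ 0.343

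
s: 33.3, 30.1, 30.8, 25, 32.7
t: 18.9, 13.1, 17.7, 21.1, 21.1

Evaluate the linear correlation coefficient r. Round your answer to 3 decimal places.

n = 5, Σs = 151.9, Σt = 91.9, Σs² = 4657.83, Σt² = 1732.53, Σst = 2786.31
nΣst − ΣsΣt = 13931.55 − 13959.61 = -28.06
nΣs² − (Σs)² = 23289.15 − 23073.61 = 215.54; nΣt² − (Σt)² = 8662.65 − 8445.61 = 217.04
r = -28.06 / √(215.54 × 217.04) = -28.06 / 216.2887 ≈ -0.130

-0.130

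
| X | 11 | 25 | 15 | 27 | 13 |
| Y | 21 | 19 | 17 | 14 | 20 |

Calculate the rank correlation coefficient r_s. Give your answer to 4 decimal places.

Rank X: 1, 4, 3, 5, 2
Rank Y: 5, 3, 2, 1, 4
d = rank(X) − rank(Y): -4, 1, 1, 4, -2; Σd² = 38
ρ = 1 − 6Σd² / [n(n²−1)] = 1 − 6×38 / (5×24) = 1 − 228/120 ≈ -0.9000

-0.9000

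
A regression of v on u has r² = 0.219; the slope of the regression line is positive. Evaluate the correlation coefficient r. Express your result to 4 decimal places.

|r| = √0.219 = 0.4680
The association is positive, so r = 0.4680.

0.4680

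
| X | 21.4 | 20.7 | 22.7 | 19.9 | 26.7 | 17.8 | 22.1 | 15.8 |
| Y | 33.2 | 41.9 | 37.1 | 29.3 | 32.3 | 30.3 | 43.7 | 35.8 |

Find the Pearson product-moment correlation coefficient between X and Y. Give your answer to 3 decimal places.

n = 8, ΣX = 167.1, ΣY = 283.6, ΣX² = 3565.53, ΣY² = 10245.46, ΣXY = 5936.21
nΣXY − ΣXΣY = 47489.68 − 47389.56 = 100.12
nΣX² − (ΣX)² = 28524.24 − 27922.41 = 601.83; nΣY² − (ΣY)² = 81963.68 − 80428.96 = 1534.72
r = 100.12 / √(601.83 × 1534.72) = 100.12 / 961.0622 ≈ 0.104

0.104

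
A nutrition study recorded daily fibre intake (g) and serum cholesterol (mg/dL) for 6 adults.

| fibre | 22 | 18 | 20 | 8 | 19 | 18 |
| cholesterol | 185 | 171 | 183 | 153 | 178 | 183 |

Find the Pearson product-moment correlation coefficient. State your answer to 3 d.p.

0.946

n = 6, Σx = 105, Σy = 1053, Σx² = 1957, Σy² = 185537, Σxy = 18708
nΣxy − ΣxΣy = 112248 − 110565 = 1683
nΣx² − (Σx)² = 11742 − 11025 = 717; nΣy² − (Σy)² = 1113222 − 1108809 = 4413
r = 1683 / √(717 × 4413) = 1683 / 1778.7976 ≈ 0.946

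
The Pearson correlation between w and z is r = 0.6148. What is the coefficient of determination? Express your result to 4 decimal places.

0.3780

r² = (0.6148)² = 0.3780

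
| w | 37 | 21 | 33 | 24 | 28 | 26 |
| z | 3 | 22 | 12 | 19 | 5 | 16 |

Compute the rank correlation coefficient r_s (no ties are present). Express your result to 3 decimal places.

Rank w: 6, 1, 5, 2, 4, 3
Rank z: 1, 6, 3, 5, 2, 4
d = rank(w) − rank(z): 5, -5, 2, -3, 2, -1; Σd² = 68
ρ = 1 − 6Σd² / [n(n²−1)] = 1 − 6×68 / (6×35) = 1 − 408/210 ≈ -0.943

-0.943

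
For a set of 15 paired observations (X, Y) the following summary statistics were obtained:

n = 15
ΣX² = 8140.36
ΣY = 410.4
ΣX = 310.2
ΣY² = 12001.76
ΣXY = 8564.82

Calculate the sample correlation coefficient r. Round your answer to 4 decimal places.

r = (nΣXY − ΣXΣY) / √[(nΣX² − (ΣX)²)(nΣY² − (ΣY)²)]
Numerator: 15×8564.82 − 310.2×410.4 = 1166.22
Denominator: √[(122105.4 − 96224.04)(180026.4 − 168428.16)] = √[25881.36 × 11598.24] = 17325.6522
r = 1166.22 / 17325.6522 ≈ 0.0673

0.0673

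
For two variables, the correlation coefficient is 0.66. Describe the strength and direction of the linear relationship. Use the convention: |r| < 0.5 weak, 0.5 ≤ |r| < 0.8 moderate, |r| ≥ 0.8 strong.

r = 0.66 > 0 so the relationship is positive.
|r| = 0.66, which falls in the moderate range.

moderate positive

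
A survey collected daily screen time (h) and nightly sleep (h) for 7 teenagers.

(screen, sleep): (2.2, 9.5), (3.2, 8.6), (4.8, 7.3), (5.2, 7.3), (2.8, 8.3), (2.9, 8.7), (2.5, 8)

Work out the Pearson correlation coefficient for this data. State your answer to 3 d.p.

-0.842

n = 7, Σx = 23.6, Σy = 57.7, Σx² = 87.66, Σy² = 479.37, Σxy = 189.89
nΣxy − ΣxΣy = 1329.23 − 1361.72 = -32.49
nΣx² − (Σx)² = 613.62 − 556.96 = 56.66; nΣy² − (Σy)² = 3355.59 − 3329.29 = 26.3
r = -32.49 / √(56.66 × 26.3) = -32.49 / 38.6026 ≈ -0.842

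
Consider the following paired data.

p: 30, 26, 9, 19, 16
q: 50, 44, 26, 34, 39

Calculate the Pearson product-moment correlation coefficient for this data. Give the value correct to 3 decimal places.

n = 5, Σp = 100, Σq = 193, Σp² = 2274, Σq² = 7789, Σpq = 4148
nΣpq − ΣpΣq = 20740 − 19300 = 1440
nΣp² − (Σp)² = 11370 − 10000 = 1370; nΣq² − (Σq)² = 38945 − 37249 = 1696
r = 1440 / √(1370 × 1696) = 1440 / 1524.3097 ≈ 0.945

0.945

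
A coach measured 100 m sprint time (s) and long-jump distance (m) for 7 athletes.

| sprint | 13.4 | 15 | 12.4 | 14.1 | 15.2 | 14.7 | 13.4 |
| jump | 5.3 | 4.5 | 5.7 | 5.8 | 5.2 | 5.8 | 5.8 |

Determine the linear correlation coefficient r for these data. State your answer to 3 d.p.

-0.502

n = 7, Σx = 98.2, Σy = 38.1, Σx² = 1383.82, Σy² = 208.79, Σxy = 533
nΣxy − ΣxΣy = 3731 − 3741.42 = -10.42
nΣx² − (Σx)² = 9686.74 − 9643.24 = 43.5; nΣy² − (Σy)² = 1461.53 − 1451.61 = 9.92
r = -10.42 / √(43.5 × 9.92) = -10.42 / 20.7731 ≈ -0.502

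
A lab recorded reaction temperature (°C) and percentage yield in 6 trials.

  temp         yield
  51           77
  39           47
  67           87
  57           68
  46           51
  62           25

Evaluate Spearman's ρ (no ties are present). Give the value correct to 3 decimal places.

0.371

Rank temp: 3, 1, 6, 4, 2, 5
Rank yield: 5, 2, 6, 4, 3, 1
d = rank(temp) − rank(yield): -2, -1, 0, 0, -1, 4; Σd² = 22
ρ = 1 − 6Σd² / [n(n²−1)] = 1 − 6×22 / (6×35) = 1 − 132/210 ≈ 0.371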